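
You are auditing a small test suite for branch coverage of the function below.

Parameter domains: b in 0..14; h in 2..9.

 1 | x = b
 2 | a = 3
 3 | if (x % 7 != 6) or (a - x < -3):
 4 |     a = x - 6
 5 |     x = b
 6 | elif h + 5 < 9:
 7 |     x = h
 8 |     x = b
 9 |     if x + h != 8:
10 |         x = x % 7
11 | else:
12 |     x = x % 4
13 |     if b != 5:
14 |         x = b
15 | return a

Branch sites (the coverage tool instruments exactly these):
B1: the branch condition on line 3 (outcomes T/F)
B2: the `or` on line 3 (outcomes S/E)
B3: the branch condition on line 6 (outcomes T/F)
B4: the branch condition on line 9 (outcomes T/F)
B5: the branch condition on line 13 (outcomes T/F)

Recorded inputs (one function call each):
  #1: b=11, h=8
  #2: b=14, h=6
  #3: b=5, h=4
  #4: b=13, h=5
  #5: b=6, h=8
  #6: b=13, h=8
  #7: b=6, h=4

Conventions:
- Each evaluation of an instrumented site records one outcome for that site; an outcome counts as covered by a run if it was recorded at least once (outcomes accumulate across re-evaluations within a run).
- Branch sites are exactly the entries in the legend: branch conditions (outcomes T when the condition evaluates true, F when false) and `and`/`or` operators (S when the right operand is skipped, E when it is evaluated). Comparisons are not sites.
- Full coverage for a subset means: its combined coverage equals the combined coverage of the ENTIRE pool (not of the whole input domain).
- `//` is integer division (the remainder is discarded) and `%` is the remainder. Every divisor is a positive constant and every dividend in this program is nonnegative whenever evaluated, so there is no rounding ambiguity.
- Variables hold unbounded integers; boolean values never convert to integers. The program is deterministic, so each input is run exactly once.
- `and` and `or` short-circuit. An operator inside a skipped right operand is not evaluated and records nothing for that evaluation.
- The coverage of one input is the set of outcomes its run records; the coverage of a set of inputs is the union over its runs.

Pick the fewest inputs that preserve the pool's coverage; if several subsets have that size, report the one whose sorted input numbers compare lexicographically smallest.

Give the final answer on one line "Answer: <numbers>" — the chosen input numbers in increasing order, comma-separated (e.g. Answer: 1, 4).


run #1 (b=11, h=8) runs B2->S, B1->T; records B1=T, B2=S
run #2 (b=14, h=6) runs B2->S, B1->T; records B1=T, B2=S
run #3 (b=5, h=4) runs B2->S, B1->T; records B1=T, B2=S
run #4 (b=13, h=5) runs B2->E, B1->T; records B1=T, B2=E
run #5 (b=6, h=8) runs B2->E, B1->F, B3->F, B5->T; records B1=F, B2=E, B3=F, B5=T
run #6 (b=13, h=8) runs B2->E, B1->T; records B1=T, B2=E
run #7 (b=6, h=4) runs B2->E, B1->F, B3->F, B5->T; records B1=F, B2=E, B3=F, B5=T
the full pool covers 6 outcomes: B1=T, B1=F, B2=S, B2=E, B3=F, B5=T
no size-1 subset reaches all 6 outcomes (best union: 4/6)
inputs {1, 5} (size 2) cover everything; no size-2 subset with a lexicographically smaller index list covers all 6
Answer: 1, 5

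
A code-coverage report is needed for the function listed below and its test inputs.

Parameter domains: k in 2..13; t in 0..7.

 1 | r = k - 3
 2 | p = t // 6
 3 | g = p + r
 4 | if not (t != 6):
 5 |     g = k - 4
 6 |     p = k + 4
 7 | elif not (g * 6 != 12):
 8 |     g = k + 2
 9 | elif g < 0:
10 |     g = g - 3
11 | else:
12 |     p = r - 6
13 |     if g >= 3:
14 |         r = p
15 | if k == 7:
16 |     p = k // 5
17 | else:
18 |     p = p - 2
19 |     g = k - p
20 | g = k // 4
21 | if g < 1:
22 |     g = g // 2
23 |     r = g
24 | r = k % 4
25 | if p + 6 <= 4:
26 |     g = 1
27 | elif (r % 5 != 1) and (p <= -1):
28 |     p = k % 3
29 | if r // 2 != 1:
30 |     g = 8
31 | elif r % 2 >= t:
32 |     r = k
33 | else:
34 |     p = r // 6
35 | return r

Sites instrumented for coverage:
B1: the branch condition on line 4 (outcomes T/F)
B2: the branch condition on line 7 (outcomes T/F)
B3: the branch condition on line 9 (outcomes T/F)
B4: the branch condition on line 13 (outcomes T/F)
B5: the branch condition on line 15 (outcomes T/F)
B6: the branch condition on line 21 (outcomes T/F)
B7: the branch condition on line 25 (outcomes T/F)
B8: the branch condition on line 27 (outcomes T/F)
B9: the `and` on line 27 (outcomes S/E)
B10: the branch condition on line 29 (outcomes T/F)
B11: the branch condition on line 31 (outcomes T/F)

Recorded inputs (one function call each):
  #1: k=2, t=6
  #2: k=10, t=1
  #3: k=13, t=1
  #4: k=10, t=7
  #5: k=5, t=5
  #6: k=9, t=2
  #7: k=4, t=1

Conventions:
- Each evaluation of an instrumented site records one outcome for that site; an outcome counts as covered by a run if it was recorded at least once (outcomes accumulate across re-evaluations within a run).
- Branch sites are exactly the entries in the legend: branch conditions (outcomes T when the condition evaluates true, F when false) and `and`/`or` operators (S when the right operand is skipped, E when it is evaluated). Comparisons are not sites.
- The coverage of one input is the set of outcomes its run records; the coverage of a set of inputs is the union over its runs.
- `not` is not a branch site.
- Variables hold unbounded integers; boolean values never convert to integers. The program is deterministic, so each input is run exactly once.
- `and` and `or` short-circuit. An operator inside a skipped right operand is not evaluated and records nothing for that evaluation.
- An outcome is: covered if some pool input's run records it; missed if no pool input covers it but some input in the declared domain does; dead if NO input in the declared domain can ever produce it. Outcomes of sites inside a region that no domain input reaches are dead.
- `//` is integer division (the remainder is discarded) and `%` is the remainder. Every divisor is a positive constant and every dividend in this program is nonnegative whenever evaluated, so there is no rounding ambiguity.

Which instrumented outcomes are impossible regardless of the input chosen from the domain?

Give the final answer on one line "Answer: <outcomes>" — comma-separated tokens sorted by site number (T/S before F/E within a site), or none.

sweeping the full domain (96 inputs) for each outcome:
  reachable outcomes have witnesses, e.g. B1=T (e.g. k=2, t=6), B1=F (e.g. k=2, t=0), B2=T (e.g. k=4, t=7), B2=F (e.g. k=2, t=0)

Answer: none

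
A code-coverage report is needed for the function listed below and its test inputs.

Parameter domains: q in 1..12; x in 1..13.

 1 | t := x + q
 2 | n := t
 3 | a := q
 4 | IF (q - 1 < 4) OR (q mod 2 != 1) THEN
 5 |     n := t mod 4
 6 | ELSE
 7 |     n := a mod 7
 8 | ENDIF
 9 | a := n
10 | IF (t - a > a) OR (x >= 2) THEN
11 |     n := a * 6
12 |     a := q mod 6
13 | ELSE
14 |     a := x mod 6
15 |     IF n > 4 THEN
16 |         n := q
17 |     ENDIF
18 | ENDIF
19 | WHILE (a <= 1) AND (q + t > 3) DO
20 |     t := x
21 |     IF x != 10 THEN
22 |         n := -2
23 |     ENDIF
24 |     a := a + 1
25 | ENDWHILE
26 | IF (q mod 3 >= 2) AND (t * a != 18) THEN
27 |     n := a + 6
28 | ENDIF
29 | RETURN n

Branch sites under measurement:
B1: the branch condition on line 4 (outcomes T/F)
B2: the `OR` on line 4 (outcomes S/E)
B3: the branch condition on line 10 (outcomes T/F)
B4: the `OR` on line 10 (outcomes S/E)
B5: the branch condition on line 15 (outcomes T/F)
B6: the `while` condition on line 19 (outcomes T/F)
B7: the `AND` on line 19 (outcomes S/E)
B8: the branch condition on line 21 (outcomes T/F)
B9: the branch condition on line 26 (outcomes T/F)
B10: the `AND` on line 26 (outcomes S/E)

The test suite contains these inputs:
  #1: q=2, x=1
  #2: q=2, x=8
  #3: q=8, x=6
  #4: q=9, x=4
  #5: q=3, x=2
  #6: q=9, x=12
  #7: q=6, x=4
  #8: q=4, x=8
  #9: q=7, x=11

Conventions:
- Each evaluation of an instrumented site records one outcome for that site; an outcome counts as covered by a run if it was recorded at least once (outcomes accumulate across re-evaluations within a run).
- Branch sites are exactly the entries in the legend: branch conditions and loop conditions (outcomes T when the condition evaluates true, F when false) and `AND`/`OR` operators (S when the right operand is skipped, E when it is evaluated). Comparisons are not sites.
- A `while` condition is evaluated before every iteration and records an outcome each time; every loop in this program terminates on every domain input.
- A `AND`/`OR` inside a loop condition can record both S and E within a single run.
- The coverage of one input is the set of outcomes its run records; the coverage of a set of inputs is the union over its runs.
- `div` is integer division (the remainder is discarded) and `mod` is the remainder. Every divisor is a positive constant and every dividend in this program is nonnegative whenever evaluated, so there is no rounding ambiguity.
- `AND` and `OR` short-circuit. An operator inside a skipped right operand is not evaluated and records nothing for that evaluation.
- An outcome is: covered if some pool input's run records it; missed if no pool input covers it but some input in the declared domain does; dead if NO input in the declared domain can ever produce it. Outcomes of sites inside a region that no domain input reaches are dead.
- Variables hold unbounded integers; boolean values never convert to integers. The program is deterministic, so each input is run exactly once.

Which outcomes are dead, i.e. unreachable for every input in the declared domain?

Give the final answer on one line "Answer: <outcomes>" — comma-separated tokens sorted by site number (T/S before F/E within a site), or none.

exhaustive pass over the 156-input domain:
  reachable outcomes have witnesses, e.g. B1=T (e.g. q=1, x=1), B1=F (e.g. q=5, x=1), B2=S (e.g. q=1, x=1), B2=E (e.g. q=5, x=1)

Answer: none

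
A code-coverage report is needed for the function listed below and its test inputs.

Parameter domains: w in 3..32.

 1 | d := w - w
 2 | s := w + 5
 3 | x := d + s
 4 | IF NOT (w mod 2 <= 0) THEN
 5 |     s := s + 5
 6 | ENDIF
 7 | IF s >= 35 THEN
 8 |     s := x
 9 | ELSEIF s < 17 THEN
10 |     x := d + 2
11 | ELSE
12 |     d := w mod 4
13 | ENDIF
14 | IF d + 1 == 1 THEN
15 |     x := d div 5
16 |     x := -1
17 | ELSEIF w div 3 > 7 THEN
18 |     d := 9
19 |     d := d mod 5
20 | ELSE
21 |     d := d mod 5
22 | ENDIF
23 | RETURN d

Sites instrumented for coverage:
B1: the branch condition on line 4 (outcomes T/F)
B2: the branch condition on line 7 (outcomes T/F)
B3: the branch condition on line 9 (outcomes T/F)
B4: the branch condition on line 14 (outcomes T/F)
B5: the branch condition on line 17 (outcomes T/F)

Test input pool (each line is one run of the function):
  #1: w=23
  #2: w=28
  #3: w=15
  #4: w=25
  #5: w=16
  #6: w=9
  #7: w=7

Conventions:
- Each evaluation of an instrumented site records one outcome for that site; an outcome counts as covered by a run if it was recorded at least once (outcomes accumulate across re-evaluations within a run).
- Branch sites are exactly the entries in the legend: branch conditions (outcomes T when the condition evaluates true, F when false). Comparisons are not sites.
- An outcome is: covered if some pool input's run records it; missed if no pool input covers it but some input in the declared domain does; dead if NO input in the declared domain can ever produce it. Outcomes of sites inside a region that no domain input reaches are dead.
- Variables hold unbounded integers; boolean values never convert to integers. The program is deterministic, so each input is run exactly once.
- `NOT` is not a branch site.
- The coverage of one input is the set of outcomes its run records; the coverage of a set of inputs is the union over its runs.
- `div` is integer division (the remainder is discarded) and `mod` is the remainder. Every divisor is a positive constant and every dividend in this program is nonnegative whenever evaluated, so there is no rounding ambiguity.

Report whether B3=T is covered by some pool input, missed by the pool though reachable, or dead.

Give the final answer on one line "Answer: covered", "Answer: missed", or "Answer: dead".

no pool input records B3=T
but domain input (w=3) does record it -> reachable, so missed

Answer: missed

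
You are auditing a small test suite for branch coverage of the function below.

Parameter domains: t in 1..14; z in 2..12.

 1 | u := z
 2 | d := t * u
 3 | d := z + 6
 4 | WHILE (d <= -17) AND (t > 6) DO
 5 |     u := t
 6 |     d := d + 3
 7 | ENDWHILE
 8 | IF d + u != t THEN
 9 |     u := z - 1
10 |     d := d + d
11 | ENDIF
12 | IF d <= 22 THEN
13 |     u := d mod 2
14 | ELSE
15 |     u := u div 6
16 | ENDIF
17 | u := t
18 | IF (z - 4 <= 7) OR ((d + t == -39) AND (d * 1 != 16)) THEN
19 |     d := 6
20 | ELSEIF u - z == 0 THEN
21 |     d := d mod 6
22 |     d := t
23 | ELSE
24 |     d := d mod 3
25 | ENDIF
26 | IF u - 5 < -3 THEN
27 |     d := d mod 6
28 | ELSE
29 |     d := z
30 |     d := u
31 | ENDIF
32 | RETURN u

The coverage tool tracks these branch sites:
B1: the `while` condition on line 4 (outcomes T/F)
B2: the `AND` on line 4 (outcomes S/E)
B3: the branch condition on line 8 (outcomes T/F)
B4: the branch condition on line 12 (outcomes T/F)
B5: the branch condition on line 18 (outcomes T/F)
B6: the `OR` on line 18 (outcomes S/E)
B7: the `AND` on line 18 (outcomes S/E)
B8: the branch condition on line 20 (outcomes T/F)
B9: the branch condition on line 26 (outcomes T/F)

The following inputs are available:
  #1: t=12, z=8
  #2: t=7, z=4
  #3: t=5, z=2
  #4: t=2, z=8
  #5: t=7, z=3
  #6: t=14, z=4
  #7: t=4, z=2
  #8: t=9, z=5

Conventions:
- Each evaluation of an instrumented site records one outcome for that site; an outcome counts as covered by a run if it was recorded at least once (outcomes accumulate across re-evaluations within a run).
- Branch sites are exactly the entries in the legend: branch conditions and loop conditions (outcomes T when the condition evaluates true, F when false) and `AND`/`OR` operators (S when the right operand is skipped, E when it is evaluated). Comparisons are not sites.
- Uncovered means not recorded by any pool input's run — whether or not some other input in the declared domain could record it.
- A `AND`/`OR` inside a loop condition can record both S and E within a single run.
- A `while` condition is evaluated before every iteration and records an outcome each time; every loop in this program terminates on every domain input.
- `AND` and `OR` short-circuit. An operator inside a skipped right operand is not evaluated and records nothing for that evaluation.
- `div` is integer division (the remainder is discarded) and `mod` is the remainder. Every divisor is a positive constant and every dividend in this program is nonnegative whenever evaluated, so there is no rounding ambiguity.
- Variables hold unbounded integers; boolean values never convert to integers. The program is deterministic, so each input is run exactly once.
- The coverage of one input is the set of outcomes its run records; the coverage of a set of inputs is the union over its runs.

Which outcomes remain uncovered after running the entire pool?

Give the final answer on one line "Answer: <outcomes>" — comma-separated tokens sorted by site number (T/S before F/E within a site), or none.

test 1 (t=12, z=8) hits B1=F, B2=S, B3=T, B4=F, B5=T, B6=S, B9=F
test 2 (t=7, z=4) hits B1=F, B2=S, B3=T, B4=T, B5=T, B6=S, B9=F
test 3 (t=5, z=2) hits B1=F, B2=S, B3=T, B4=T, B5=T, B6=S, B9=F
test 4 (t=2, z=8) hits B1=F, B2=S, B3=T, B4=F, B5=T, B6=S, B9=F
test 5 (t=7, z=3) hits B1=F, B2=S, B3=T, B4=T, B5=T, B6=S, B9=F
test 6 (t=14, z=4) hits B1=F, B2=S, B3=F, B4=T, B5=T, B6=S, B9=F
test 7 (t=4, z=2) hits B1=F, B2=S, B3=T, B4=T, B5=T, B6=S, B9=F
test 8 (t=9, z=5) hits B1=F, B2=S, B3=T, B4=T, B5=T, B6=S, B9=F
union over the pool: B1=F, B2=S, B3=T, B3=F, B4=T, B4=F, B5=T, B6=S, B9=F
uncovered (9 of 18): B1=T, B2=E, B5=F, B6=E, B7=S, B7=E, B8=T, B8=F, B9=T

Answer: B1=T, B2=E, B5=F, B6=E, B7=S, B7=E, B8=T, B8=F, B9=T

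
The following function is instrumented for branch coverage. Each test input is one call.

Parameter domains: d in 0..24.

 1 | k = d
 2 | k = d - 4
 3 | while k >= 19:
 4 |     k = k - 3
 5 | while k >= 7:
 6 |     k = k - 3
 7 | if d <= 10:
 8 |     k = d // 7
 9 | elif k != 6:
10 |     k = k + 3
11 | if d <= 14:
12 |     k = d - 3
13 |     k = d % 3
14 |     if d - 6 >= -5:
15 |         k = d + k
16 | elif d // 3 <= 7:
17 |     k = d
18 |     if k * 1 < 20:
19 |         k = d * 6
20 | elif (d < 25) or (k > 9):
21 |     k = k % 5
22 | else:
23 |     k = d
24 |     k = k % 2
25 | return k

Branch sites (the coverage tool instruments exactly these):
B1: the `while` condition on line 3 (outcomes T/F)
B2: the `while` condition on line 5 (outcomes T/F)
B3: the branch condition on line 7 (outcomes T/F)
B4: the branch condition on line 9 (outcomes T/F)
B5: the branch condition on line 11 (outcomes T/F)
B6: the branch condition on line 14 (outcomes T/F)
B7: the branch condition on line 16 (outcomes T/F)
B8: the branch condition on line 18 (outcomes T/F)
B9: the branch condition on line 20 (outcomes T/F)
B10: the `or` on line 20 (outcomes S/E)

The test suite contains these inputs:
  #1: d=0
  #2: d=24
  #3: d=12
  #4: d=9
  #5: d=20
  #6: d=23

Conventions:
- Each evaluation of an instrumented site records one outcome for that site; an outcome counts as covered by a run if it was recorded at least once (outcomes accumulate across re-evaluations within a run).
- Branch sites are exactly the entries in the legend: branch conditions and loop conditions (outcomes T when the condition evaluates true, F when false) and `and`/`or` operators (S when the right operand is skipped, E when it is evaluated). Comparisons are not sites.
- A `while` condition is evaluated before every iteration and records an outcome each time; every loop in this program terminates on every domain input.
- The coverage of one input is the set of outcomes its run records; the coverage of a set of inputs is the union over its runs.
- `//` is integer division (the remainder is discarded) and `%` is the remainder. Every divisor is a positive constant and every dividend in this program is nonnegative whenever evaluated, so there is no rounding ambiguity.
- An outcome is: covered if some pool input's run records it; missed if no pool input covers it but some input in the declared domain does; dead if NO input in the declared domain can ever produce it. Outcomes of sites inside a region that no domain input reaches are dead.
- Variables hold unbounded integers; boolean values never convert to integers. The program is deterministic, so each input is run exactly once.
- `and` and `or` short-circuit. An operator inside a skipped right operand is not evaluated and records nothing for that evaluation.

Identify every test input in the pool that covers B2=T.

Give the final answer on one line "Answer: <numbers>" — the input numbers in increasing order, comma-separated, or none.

input #1 (d=0): never hits B2=T
input #2 (d=24): hits B2=T
input #3 (d=12): hits B2=T
input #4 (d=9): never hits B2=T
input #5 (d=20): hits B2=T
input #6 (d=23): hits B2=T

Answer: 2, 3, 5, 6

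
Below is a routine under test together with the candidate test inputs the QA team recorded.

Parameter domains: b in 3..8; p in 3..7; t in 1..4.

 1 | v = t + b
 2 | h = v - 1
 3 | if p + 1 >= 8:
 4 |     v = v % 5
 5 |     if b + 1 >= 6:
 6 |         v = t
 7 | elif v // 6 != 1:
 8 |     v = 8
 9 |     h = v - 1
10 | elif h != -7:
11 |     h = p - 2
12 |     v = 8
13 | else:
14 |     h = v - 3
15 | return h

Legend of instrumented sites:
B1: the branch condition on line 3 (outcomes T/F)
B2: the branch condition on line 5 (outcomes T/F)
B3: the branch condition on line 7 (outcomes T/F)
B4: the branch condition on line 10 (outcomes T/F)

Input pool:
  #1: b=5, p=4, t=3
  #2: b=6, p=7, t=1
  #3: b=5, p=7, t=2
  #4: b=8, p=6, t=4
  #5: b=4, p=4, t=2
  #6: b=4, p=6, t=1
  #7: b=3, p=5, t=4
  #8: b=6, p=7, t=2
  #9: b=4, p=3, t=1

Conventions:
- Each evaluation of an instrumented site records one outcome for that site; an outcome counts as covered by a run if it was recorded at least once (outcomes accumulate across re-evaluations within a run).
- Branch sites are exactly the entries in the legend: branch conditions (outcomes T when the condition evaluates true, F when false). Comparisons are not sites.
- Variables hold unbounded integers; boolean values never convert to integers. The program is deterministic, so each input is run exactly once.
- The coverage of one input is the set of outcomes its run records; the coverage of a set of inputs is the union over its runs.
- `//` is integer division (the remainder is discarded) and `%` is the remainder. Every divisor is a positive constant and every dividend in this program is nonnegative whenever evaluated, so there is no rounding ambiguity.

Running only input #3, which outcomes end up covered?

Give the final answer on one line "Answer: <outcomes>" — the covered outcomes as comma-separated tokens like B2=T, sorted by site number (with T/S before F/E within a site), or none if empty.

Running input #3 (b=5, p=7, t=2), event by event:
  B1->T, B2->T
distinct outcomes covered: B1=T, B2=T

Answer: B1=T, B2=T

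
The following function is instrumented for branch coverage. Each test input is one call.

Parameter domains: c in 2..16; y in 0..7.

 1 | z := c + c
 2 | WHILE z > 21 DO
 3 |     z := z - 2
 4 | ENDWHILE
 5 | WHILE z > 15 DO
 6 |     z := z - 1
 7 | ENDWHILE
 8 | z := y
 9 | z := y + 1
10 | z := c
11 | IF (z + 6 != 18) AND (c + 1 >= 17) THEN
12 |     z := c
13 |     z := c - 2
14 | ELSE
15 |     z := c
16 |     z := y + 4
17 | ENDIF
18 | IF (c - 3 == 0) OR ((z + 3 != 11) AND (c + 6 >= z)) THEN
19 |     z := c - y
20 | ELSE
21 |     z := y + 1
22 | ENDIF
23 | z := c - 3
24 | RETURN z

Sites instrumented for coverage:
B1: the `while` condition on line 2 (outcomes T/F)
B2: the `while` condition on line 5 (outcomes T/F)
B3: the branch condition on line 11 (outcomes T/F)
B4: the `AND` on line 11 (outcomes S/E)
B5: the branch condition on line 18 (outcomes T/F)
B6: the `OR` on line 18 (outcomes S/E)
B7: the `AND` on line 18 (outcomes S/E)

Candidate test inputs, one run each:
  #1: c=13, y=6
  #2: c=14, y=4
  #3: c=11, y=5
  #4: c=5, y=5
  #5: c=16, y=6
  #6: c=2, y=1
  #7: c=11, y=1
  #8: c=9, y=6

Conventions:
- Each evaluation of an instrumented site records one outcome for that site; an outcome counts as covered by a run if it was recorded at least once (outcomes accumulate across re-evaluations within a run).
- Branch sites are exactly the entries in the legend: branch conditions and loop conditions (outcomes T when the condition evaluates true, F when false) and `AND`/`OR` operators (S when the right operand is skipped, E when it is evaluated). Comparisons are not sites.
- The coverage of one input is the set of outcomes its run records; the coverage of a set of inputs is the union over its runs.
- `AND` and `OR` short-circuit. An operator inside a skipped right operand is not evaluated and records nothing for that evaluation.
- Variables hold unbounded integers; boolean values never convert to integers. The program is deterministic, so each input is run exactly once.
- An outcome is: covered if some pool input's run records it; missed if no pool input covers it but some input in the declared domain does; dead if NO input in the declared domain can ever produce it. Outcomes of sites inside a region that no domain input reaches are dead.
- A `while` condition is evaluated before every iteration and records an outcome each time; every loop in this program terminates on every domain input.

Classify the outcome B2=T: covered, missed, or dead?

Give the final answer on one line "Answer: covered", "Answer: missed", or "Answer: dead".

B2=T is recorded by pool input(s) 1, 2, 3, 5, 7, 8 -> covered

Answer: covered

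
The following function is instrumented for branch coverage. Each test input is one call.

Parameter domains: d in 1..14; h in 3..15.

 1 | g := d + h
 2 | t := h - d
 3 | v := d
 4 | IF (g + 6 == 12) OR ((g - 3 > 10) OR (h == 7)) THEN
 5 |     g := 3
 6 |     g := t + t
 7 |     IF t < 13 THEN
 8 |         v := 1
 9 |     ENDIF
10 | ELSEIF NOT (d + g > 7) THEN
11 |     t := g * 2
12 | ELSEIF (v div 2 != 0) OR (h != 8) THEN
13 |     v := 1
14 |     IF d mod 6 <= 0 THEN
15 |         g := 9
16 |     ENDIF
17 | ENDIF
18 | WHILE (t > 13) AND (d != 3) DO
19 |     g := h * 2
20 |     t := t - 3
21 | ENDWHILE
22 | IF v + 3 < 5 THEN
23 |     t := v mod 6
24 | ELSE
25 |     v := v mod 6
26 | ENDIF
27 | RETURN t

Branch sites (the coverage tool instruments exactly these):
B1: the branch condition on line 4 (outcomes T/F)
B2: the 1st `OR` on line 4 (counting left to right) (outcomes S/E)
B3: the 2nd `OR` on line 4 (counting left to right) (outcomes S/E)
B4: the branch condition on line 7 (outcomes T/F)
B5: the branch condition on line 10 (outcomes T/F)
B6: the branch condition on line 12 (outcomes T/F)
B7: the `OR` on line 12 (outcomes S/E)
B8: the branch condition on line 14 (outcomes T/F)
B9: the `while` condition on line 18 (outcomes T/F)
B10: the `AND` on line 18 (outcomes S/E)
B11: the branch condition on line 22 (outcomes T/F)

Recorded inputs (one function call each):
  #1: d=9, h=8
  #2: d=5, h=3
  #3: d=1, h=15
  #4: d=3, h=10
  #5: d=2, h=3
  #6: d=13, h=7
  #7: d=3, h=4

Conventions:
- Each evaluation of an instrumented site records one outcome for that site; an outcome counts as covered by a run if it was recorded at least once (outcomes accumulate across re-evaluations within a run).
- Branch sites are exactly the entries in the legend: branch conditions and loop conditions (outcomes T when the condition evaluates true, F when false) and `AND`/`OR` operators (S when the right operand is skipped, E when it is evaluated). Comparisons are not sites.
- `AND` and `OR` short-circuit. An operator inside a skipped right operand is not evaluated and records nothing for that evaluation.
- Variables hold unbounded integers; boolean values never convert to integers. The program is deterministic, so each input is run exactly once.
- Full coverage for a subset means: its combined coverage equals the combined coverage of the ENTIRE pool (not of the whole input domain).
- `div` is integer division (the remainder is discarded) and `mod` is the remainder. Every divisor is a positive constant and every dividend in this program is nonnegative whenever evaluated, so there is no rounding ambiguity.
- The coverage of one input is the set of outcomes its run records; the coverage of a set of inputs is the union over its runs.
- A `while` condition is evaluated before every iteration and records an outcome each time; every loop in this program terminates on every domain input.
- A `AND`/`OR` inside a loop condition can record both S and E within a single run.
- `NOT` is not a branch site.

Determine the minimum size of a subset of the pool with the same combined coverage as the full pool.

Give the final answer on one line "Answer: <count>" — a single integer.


input #1, d=9, h=8: events B2->E, B3->S, B1->T, B4->T, B10->S, B9->F, B11->T; outcomes B1=T, B2=E, B3=S, B4=T, B9=F, B10=S, B11=T
input #2, d=5, h=3: events B2->E, B3->E, B1->F, B5->F, B7->S, B6->T, B8->F, B10->S, B9->F, B11->T; outcomes B1=F, B2=E, B3=E, B5=F, B6=T, B7=S, B8=F, B9=F, B10=S, B11=T
input #3, d=1, h=15: events B2->E, B3->S, B1->T, B4->F, B10->E, B9->T, B10->S, B9->F, B11->T; outcomes B1=T, B2=E, B3=S, B4=F, B9=T, B9=F, B10=S, B10=E, B11=T
input #4, d=3, h=10: events B2->E, B3->E, B1->F, B5->F, B7->S, B6->T, B8->F, B10->S, B9->F, B11->T; outcomes B1=F, B2=E, B3=E, B5=F, B6=T, B7=S, B8=F, B9=F, B10=S, B11=T
input #5, d=2, h=3: events B2->E, B3->E, B1->F, B5->T, B10->S, B9->F, B11->F; outcomes B1=F, B2=E, B3=E, B5=T, B9=F, B10=S, B11=F
input #6, d=13, h=7: events B2->E, B3->S, B1->T, B4->T, B10->S, B9->F, B11->T; outcomes B1=T, B2=E, B3=S, B4=T, B9=F, B10=S, B11=T
input #7, d=3, h=4: events B2->E, B3->E, B1->F, B5->F, B7->S, B6->T, B8->F, B10->S, B9->F, B11->T; outcomes B1=F, B2=E, B3=E, B5=F, B6=T, B7=S, B8=F, B9=F, B10=S, B11=T
together the pool reaches 18 outcomes: B1=T, B1=F, B2=E, B3=S, B3=E, B4=T, B4=F, B5=T, B5=F, B6=T, B7=S, B8=F, B9=T, B9=F, B10=S, B10=E, B11=T, B11=F
size 1 is not enough: best union over all size-1 subsets is 10/18
size 2 is not enough: best union over all size-2 subsets is 15/18
size 3 is not enough: best union over all size-3 subsets is 17/18
at size 4, {1, 2, 3, 5} reaches all 18 outcomes; every lexicographically earlier size-4 subset fails
Answer: 4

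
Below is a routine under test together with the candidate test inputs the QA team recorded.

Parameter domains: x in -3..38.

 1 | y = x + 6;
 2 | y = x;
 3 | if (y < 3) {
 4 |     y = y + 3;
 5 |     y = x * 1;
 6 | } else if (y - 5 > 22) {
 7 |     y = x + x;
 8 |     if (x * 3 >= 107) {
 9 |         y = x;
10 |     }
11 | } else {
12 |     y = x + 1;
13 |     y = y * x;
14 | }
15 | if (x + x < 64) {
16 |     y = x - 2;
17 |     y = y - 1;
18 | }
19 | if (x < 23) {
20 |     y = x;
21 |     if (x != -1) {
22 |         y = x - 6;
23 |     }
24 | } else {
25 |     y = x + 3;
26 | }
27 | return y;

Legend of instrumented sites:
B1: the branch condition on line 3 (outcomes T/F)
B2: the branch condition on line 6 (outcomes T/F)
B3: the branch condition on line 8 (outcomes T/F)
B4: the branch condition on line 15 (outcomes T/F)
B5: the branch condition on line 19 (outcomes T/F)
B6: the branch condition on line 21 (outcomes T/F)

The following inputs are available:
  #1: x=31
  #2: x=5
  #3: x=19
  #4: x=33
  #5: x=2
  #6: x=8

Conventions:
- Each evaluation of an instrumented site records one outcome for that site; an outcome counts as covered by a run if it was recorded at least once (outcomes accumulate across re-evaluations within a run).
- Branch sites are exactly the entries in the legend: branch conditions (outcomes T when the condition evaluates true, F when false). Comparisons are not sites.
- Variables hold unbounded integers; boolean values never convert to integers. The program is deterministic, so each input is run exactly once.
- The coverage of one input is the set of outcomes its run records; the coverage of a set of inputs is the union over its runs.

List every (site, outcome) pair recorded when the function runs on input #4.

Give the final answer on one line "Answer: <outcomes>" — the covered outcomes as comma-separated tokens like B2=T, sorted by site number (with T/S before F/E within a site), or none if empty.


Simulating input #4 (x=33) step by step:
  B1->F, B2->T, B3->F, B4->F, B5->F
distinct outcomes covered: B1=F, B2=T, B3=F, B4=F, B5=F
Answer: B1=F, B2=T, B3=F, B4=F, B5=F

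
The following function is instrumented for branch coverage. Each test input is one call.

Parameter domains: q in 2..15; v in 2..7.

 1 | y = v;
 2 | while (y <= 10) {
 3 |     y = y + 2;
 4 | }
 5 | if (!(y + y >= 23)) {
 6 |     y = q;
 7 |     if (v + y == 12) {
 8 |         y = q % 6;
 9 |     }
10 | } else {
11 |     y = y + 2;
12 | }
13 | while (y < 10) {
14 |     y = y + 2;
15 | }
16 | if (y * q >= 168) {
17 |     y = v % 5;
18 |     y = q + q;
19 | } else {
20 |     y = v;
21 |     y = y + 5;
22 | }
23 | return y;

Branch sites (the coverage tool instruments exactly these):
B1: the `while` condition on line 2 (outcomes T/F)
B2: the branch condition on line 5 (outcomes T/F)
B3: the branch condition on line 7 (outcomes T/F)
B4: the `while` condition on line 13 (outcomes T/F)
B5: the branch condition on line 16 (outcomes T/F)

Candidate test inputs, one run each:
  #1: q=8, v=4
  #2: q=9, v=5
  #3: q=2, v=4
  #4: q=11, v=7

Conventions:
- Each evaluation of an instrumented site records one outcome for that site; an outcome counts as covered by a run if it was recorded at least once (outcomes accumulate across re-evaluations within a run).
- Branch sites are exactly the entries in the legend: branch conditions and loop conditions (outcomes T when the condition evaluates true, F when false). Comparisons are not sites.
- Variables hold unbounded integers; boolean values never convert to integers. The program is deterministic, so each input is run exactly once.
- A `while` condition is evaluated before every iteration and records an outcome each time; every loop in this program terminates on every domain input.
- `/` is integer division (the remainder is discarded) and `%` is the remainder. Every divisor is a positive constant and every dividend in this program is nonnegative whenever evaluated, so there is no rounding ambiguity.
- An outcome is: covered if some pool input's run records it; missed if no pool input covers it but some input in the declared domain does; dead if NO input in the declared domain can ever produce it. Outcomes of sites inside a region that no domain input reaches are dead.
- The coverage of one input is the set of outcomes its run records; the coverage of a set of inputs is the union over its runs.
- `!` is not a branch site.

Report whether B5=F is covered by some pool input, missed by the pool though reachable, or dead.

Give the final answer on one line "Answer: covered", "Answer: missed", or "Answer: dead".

B5=F is recorded by pool input(s) 1, 2, 3, 4 -> covered

Answer: covered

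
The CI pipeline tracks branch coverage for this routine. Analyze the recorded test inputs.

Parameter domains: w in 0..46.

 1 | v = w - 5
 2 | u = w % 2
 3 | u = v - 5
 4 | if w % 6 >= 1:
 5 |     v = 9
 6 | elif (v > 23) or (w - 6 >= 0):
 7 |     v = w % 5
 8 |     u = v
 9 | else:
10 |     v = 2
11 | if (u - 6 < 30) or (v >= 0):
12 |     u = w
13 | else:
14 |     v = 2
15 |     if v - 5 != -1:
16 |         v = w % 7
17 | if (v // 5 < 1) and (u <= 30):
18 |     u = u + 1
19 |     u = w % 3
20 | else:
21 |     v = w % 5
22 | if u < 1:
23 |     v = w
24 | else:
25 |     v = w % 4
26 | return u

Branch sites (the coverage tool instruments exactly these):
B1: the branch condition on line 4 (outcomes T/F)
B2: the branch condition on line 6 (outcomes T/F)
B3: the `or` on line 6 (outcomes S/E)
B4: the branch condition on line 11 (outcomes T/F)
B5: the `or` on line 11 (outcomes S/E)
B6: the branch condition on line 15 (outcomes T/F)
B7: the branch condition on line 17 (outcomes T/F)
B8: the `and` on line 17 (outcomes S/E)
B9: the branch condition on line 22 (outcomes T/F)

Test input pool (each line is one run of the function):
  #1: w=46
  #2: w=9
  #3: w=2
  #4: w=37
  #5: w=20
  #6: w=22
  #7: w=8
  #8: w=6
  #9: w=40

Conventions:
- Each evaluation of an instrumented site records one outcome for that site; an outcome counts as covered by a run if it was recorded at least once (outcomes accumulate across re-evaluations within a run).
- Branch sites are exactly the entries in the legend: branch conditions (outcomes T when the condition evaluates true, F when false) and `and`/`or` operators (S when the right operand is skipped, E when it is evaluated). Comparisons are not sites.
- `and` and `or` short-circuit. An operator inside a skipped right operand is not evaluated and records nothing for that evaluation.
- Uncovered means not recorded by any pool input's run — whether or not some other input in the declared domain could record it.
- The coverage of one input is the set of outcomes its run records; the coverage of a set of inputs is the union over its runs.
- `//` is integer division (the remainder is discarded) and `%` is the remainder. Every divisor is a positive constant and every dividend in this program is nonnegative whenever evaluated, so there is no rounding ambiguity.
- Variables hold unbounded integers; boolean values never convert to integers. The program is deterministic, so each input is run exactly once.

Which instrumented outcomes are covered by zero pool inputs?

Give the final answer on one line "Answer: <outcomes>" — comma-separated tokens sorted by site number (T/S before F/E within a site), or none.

#1 (w=46) -> B1->T, B5->E, B4->T, B8->S, B7->F, B9->F; covered: B1=T, B4=T, B5=E, B7=F, B8=S, B9=F
#2 (w=9) -> B1->T, B5->S, B4->T, B8->S, B7->F, B9->F; covered: B1=T, B4=T, B5=S, B7=F, B8=S, B9=F
#3 (w=2) -> B1->T, B5->S, B4->T, B8->S, B7->F, B9->F; covered: B1=T, B4=T, B5=S, B7=F, B8=S, B9=F
#4 (w=37) -> B1->T, B5->S, B4->T, B8->S, B7->F, B9->F; covered: B1=T, B4=T, B5=S, B7=F, B8=S, B9=F
#5 (w=20) -> B1->T, B5->S, B4->T, B8->S, B7->F, B9->F; covered: B1=T, B4=T, B5=S, B7=F, B8=S, B9=F
#6 (w=22) -> B1->T, B5->S, B4->T, B8->S, B7->F, B9->F; covered: B1=T, B4=T, B5=S, B7=F, B8=S, B9=F
#7 (w=8) -> B1->T, B5->S, B4->T, B8->S, B7->F, B9->F; covered: B1=T, B4=T, B5=S, B7=F, B8=S, B9=F
#8 (w=6) -> B1->F, B3->E, B2->T, B5->S, B4->T, B8->E, B7->T, B9->T; covered: B1=F, B2=T, B3=E, B4=T, B5=S, B7=T, B8=E, B9=T
#9 (w=40) -> B1->T, B5->S, B4->T, B8->S, B7->F, B9->F; covered: B1=T, B4=T, B5=S, B7=F, B8=S, B9=F
union over the pool: B1=T, B1=F, B2=T, B3=E, B4=T, B5=S, B5=E, B7=T, B7=F, B8=S, B8=E, B9=T, B9=F
uncovered (5 of 18): B2=F, B3=S, B4=F, B6=T, B6=F

Answer: B2=F, B3=S, B4=F, B6=T, B6=F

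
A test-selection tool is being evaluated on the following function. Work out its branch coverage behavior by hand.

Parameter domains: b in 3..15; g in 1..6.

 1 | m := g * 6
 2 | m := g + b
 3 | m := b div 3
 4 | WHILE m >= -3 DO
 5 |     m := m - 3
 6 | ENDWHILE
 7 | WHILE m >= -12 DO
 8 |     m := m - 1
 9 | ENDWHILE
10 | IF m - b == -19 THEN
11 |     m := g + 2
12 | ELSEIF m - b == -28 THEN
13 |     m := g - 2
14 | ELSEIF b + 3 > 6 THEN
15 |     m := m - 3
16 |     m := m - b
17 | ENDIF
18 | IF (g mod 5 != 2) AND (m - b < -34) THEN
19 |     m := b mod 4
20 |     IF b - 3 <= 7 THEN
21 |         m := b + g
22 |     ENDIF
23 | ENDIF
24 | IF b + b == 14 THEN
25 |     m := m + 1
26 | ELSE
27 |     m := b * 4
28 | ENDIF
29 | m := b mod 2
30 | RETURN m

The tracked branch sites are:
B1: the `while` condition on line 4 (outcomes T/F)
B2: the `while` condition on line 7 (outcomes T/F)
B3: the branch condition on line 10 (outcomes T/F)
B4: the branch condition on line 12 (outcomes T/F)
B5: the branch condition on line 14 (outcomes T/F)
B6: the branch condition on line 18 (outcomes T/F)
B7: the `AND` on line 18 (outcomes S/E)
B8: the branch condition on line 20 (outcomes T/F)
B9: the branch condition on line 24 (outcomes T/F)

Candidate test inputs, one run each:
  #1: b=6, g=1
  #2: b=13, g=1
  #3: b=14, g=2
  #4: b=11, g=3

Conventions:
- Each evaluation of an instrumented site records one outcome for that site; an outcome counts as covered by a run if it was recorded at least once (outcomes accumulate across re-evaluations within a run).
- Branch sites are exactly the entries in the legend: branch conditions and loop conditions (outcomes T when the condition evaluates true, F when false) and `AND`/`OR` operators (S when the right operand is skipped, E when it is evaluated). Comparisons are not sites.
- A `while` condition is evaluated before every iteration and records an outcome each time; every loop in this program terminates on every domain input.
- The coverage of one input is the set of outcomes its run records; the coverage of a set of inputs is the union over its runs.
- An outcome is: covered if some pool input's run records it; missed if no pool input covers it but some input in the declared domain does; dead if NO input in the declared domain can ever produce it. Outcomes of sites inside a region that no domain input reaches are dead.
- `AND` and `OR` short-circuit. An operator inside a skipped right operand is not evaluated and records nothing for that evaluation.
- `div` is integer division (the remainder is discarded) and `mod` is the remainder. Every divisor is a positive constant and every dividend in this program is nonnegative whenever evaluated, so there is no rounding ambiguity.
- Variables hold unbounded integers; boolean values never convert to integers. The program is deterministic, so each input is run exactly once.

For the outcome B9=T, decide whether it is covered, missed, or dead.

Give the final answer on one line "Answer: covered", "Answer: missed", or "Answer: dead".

no pool input records B9=T
but domain input (b=7, g=1) does record it -> reachable, so missed

Answer: missed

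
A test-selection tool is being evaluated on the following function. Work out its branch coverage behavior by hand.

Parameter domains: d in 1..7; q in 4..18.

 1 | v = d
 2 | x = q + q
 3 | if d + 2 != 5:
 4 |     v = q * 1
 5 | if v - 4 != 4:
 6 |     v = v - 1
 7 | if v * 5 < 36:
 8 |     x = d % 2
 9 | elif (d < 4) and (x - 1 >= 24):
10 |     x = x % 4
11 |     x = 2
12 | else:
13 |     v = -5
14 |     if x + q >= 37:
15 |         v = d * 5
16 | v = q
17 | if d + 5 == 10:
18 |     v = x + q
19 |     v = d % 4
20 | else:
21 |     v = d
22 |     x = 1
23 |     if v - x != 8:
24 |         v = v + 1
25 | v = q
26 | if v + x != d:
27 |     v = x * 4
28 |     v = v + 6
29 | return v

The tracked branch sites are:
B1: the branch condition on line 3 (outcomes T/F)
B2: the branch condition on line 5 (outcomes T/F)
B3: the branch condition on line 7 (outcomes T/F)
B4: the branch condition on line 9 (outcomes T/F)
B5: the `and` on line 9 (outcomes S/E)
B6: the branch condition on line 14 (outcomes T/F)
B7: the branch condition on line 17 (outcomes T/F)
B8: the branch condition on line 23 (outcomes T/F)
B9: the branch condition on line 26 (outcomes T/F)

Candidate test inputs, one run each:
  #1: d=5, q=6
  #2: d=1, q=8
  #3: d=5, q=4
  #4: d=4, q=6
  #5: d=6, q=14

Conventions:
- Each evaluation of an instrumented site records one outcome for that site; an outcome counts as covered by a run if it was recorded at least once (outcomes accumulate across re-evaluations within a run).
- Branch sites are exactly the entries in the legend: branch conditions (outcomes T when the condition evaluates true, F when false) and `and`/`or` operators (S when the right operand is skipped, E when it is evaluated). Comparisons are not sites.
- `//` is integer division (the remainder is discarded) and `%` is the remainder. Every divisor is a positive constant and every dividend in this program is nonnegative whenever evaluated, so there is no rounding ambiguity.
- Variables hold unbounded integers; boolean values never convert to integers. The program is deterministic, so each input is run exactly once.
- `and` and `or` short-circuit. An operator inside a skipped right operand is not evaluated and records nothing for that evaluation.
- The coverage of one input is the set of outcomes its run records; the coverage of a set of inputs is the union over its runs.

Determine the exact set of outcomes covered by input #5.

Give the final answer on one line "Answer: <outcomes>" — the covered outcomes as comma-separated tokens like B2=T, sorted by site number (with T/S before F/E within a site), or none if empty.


Tracing the run of input #5 (d=6, q=14):
  B1->T, B2->T, B3->F, B5->S, B4->F, B6->T, B7->F, B8->T, B9->T
deduplicating events, the covered set is: B1=T, B2=T, B3=F, B4=F, B5=S, B6=T, B7=F, B8=T, B9=T
Answer: B1=T, B2=T, B3=F, B4=F, B5=S, B6=T, B7=F, B8=T, B9=T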